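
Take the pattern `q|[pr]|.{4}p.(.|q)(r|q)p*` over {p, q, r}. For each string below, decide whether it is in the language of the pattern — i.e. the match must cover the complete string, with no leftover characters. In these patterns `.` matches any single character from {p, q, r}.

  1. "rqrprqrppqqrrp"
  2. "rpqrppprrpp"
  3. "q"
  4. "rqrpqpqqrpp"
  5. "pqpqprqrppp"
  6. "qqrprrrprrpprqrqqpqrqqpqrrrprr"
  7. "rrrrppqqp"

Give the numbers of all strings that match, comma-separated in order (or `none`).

1 → no match
2 → no match
3 → match
4 → no match
5 → match
6 → no match
7 → match

3, 5, 7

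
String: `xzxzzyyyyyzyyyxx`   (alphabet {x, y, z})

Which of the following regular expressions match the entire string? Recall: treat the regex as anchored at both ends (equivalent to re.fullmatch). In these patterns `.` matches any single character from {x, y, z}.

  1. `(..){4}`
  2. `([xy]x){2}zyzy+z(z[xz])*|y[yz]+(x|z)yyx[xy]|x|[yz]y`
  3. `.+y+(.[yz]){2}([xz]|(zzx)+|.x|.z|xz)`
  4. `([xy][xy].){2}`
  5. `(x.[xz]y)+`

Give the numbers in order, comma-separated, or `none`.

1 → no match
2 → no match
3 → match
4 → no match
5 → no match — must end with `y`

3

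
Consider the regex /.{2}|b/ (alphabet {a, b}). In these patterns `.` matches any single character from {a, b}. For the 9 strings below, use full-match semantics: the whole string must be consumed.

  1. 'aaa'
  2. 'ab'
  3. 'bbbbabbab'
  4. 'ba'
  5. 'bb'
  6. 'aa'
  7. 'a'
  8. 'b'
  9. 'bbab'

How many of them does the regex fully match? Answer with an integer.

5

1 → no match
2 → match
3 → no match
4 → match
5 → match
6 → match
7 → no match
8 → match
9 → no match
Total matched: 5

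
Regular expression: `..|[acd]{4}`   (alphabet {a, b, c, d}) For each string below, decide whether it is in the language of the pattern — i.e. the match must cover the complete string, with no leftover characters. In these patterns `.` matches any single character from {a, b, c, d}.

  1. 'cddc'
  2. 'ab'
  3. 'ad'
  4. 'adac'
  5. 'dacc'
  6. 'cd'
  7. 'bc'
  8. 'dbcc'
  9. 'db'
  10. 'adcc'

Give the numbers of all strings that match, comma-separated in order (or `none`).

1 → match
2 → match
3 → match
4 → match
5 → match
6 → match
7 → match
8 → no match
9 → match
10 → match

1, 2, 3, 4, 5, 6, 7, 9, 10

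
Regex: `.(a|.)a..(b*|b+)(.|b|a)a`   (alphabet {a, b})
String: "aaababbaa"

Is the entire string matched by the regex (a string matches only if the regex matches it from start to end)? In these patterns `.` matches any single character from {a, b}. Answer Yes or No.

Yes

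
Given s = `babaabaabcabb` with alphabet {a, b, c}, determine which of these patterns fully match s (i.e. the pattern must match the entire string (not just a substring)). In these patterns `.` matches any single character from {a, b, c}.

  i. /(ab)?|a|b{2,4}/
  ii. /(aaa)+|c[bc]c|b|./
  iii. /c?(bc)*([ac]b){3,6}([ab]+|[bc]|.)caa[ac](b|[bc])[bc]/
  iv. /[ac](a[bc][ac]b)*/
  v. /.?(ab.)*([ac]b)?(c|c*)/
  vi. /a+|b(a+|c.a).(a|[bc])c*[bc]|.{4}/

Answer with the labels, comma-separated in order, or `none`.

i → no match
ii → no match
iii → no match
iv → no match
v → match
vi → no match

v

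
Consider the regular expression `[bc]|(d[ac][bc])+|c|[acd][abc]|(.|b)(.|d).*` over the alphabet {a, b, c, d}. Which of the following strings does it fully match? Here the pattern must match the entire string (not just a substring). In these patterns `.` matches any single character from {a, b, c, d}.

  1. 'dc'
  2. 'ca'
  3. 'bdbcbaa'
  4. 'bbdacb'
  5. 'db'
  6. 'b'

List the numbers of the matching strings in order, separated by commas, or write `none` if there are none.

1, 2, 3, 4, 5, 6

1 → match
2 → match
3 → match
4 → match
5 → match
6 → match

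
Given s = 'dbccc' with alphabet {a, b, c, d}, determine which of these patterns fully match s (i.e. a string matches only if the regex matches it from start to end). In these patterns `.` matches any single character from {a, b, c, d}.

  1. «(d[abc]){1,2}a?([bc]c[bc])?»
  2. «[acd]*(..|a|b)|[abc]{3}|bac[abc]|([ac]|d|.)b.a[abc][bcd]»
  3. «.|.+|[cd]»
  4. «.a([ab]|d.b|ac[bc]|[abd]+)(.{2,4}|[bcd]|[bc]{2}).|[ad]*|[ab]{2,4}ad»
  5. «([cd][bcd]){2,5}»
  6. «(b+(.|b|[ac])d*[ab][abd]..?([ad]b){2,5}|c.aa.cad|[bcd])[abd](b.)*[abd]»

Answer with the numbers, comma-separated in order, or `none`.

1, 3

1 → match
2 → no match
3 → match
4 → no match
5 → no match
6 → no match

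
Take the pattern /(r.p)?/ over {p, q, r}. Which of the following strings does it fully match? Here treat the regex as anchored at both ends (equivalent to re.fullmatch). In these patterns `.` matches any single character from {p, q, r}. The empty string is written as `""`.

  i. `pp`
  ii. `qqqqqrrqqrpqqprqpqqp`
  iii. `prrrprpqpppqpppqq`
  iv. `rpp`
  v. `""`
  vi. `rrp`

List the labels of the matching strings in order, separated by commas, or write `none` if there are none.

i. `pp` → no match
ii → no match
iii → no match
iv. `rpp` → match
v. `""` → match
vi. `rrp` → match

iv, v, vi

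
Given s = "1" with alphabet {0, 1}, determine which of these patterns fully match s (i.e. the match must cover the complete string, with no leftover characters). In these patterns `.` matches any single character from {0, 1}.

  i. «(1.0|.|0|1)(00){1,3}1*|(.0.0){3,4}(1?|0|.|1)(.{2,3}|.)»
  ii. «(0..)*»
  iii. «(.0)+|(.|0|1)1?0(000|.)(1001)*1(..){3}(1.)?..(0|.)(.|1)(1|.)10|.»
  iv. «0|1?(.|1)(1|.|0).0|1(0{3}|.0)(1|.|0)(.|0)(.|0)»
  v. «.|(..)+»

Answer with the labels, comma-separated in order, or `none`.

iii, v

i → no match
ii → no match
iii → match
iv → no match
v → match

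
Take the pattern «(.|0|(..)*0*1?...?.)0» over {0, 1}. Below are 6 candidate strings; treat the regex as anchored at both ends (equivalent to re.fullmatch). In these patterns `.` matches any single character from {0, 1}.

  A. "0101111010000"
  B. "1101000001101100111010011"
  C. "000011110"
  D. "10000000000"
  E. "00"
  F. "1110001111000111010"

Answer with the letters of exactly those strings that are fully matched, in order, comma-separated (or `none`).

A, C, D, E, F

A → match
B → no match — must end with "0"
C → match
D → match
E → match
F → match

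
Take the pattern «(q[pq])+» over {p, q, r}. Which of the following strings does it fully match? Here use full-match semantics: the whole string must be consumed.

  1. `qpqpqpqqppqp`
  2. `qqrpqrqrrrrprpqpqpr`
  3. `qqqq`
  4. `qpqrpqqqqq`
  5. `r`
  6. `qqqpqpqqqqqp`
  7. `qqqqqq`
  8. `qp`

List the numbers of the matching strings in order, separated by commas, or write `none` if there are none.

3, 6, 7, 8

1 → no match
2 → no match
3 → match
4 → no match
5 → no match — must start with `q`
6 → match
7 → match
8 → match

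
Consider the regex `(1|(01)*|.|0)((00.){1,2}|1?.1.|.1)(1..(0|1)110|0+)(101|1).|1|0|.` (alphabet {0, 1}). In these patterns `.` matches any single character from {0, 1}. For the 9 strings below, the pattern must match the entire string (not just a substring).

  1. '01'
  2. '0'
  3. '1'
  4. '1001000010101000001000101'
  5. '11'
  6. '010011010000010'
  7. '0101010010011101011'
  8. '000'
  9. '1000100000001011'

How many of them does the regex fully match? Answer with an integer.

2

1 → no match
2 → match
3 → match
4 → no match
5 → no match
6 → no match
7 → no match
8 → no match
9 → no match
Total matched: 2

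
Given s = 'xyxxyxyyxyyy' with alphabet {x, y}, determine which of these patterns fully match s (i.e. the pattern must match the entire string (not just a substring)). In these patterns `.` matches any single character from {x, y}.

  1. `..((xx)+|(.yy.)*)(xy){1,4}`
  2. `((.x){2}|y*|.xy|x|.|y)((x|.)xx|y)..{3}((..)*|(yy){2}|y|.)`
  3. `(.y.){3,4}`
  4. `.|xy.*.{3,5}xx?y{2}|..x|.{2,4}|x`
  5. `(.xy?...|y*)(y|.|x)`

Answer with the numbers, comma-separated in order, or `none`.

2, 3

1 → no match — must end with 'xy'
2 → match
3 → match
4 → no match
5 → no match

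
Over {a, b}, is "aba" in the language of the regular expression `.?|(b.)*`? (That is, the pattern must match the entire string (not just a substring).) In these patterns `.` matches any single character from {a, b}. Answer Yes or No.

No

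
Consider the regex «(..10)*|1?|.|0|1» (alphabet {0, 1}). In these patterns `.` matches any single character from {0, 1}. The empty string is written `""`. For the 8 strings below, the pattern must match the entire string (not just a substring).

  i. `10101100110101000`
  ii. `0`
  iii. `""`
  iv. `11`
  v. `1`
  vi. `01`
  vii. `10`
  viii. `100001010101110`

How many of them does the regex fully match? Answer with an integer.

i → no match
ii. `0` → match
iii. `""` → match
iv. `11` → no match
v. `1` → match
vi. `01` → no match
vii. `10` → no match
viii → no match
Total matched: 3

3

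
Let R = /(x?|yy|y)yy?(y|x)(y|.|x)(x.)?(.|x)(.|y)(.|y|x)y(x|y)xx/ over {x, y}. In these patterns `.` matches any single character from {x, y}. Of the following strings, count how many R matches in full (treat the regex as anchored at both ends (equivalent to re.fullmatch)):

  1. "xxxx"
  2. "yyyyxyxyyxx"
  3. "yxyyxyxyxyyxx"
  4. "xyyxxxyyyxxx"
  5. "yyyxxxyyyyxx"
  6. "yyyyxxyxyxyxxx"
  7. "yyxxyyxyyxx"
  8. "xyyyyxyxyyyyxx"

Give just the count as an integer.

6

1 → no match
2 → match
3 → no match
4 → match
5 → match
6 → match
7 → match
8 → match
Total matched: 6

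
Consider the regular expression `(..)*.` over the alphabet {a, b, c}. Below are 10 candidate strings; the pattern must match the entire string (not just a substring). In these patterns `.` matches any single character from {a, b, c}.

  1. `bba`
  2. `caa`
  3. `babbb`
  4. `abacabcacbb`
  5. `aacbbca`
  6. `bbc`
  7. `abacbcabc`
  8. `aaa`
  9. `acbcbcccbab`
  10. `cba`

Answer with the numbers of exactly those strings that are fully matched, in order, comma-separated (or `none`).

1, 2, 3, 4, 5, 6, 7, 8, 9, 10

1 → match
2 → match
3 → match
4 → match
5 → match
6 → match
7 → match
8 → match
9 → match
10 → match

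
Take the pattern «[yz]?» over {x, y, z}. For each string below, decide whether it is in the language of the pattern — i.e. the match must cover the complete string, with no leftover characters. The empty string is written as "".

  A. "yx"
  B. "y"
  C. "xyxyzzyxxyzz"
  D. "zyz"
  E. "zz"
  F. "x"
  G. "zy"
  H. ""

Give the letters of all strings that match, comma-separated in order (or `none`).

A → no match
B → match
C → no match
D → no match
E → no match
F → no match
G → no match
H → match

B, H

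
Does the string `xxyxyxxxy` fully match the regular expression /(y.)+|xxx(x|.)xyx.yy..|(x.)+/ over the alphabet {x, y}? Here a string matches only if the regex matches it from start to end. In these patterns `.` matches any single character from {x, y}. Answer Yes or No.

No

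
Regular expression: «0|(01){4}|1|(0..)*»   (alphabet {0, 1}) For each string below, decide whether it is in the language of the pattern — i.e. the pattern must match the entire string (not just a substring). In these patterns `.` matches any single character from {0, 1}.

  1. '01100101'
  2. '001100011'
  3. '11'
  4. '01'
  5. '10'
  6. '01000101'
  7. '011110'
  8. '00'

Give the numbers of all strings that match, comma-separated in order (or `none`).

none

1. '01100101' → no match
2. '001100011' → no match
3. '11' → no match
4. '01' → no match
5. '10' → no match
6. '01000101' → no match
7. '011110' → no match
8. '00' → no match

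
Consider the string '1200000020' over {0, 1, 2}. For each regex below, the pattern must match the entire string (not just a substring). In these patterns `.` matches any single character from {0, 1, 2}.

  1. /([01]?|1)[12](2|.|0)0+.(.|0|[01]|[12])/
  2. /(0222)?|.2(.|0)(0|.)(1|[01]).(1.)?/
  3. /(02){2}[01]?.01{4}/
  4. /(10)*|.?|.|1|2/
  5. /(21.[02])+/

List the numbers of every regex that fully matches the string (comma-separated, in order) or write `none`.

1 → match
2 → no match
3 → no match — must start with '02'
4 → no match
5 → no match — must start with '21'

1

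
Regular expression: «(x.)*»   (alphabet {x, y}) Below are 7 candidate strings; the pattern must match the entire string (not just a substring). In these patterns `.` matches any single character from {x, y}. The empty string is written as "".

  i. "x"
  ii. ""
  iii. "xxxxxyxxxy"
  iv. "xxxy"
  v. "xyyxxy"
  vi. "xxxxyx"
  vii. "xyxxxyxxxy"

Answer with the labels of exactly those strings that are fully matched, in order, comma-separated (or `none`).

i → no match
ii → match
iii → match
iv → match
v → no match
vi → no match
vii → match

ii, iii, iv, vii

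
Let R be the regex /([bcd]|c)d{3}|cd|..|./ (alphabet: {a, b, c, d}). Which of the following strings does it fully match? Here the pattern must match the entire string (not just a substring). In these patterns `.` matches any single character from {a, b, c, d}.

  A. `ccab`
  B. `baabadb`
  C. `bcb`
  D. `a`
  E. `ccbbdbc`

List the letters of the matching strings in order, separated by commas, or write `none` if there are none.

A → no match
B → no match
C → no match
D → match
E → no match

D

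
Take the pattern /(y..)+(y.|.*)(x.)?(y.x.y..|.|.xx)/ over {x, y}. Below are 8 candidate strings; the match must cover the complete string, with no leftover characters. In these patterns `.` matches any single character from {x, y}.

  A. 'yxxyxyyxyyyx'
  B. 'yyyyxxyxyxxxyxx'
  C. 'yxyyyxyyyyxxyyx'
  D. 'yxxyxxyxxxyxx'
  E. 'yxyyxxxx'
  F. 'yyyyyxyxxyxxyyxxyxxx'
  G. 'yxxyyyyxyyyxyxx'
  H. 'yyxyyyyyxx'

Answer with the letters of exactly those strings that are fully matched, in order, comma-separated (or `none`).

A → match
B → match
C → match
D → match
E → match
F → match
G → match
H → match

A, B, C, D, E, F, G, H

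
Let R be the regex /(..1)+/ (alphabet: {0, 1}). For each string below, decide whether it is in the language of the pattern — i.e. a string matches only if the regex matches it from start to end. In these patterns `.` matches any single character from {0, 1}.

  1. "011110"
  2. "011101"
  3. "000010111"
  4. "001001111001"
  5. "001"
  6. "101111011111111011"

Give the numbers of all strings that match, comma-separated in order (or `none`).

2, 4, 5, 6

1 → no match — must end with "1"
2 → match
3 → no match
4 → match
5 → match
6 → match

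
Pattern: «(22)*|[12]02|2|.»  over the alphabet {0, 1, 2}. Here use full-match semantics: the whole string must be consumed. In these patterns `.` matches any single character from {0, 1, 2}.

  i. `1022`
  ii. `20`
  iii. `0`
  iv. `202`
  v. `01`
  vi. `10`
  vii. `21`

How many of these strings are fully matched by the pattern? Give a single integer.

i. `1022` → no match
ii. `20` → no match
iii. `0` → match
iv. `202` → match
v. `01` → no match
vi. `10` → no match
vii. `21` → no match
Total matched: 2

2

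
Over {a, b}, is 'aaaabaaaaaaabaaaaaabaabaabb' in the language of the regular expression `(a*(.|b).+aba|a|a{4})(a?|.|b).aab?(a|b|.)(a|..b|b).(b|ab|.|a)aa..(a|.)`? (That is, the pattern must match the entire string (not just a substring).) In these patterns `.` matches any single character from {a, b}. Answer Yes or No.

No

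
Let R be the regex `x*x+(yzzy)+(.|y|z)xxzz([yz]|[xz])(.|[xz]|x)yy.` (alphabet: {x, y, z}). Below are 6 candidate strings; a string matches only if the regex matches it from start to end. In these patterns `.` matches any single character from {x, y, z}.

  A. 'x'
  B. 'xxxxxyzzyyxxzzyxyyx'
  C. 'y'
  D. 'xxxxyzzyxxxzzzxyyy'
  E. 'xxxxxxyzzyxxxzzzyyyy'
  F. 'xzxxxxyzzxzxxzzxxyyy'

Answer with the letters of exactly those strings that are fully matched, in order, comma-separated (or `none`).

B, D, E

A → no match
B → match
C → no match
D → match
E → match
F → no match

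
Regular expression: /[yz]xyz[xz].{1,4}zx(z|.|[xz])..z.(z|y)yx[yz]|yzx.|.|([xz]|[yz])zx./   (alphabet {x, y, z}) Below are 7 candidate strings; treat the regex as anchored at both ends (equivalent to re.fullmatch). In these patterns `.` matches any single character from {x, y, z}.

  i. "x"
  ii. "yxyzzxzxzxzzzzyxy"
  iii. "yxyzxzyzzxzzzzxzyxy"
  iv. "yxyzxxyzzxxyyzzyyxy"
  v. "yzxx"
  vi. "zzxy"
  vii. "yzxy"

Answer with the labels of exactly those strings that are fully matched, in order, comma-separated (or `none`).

i. "x" → match
ii → match
iii → match
iv → match
v. "yzxx" → match
vi. "zzxy" → match
vii. "yzxy" → match

i, ii, iii, iv, v, vi, vii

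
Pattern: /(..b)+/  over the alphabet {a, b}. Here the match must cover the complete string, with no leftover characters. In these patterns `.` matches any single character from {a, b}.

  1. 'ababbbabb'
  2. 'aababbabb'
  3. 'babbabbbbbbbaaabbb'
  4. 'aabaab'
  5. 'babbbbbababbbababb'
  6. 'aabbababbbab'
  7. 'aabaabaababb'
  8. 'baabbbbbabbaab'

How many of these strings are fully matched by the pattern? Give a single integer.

5

1 → no match
2 → match
3 → no match
4 → match
5 → match
6 → match
7 → match
8 → no match
Total matched: 5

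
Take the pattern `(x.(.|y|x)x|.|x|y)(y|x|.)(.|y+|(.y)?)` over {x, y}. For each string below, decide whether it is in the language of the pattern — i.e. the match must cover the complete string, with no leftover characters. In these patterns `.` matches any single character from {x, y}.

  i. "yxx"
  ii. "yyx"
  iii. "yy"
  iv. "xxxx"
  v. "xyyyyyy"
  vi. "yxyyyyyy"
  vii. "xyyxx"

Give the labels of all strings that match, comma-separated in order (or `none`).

i → match
ii → match
iii → match
iv → no match
v → match
vi → match
vii → match

i, ii, iii, v, vi, vii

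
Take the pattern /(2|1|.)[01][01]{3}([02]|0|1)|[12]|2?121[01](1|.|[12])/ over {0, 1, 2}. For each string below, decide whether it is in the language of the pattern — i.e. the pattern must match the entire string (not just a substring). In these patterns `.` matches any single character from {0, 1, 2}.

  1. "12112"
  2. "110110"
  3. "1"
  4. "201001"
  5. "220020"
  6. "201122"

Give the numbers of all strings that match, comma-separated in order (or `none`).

1, 2, 3, 4

1 → match
2 → match
3 → match
4 → match
5 → no match
6 → no match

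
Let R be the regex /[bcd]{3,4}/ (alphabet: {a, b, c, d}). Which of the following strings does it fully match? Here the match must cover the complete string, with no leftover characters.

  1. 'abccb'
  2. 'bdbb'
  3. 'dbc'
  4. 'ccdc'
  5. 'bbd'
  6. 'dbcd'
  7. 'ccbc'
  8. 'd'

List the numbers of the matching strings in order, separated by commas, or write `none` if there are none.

2, 3, 4, 5, 6, 7

1 → no match
2 → match
3 → match
4 → match
5 → match
6 → match
7 → match
8 → no match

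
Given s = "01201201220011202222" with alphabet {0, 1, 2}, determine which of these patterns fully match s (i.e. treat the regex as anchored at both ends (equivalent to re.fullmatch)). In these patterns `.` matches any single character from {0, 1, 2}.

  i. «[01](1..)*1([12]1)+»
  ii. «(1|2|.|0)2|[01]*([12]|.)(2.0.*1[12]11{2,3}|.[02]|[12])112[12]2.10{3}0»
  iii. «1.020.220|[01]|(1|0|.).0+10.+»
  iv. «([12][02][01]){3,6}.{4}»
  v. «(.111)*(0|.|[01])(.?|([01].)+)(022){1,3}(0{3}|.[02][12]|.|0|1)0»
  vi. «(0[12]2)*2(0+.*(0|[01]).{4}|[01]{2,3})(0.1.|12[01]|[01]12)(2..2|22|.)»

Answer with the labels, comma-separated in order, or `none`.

i → no match — must end with "1"
ii → no match
iii → no match
iv → no match
v → no match — must end with "0"
vi → match

vi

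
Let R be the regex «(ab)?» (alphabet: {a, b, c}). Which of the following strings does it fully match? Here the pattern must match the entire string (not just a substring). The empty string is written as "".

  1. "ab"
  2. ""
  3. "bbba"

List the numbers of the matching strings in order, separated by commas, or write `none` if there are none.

1, 2

1 → match
2 → match
3 → no match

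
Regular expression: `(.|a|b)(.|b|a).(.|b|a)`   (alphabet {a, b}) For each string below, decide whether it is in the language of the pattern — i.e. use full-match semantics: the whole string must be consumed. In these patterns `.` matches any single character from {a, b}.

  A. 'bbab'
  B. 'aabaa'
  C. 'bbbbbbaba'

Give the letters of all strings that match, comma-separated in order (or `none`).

A → match
B → no match
C → no match

A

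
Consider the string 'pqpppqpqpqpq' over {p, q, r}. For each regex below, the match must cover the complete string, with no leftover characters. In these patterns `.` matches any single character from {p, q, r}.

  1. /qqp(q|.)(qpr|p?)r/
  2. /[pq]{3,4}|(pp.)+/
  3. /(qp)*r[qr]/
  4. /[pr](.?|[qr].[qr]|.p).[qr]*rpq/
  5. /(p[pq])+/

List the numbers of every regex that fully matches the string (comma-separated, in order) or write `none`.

5

1 → no match — must start with 'qqp'
2 → no match
3 → no match
4 → no match — must end with 'rpq'
5 → match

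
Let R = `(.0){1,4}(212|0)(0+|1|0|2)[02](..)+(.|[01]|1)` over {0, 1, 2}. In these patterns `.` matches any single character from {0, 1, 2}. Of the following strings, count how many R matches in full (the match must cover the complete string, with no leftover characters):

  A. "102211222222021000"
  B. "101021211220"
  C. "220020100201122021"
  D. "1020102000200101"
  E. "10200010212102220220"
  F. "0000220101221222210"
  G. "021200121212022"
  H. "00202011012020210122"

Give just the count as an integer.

2

A → no match
B. "101021211220" → no match
C → no match
D → match
E → match
F → no match
G → no match
H → no match
Total matched: 2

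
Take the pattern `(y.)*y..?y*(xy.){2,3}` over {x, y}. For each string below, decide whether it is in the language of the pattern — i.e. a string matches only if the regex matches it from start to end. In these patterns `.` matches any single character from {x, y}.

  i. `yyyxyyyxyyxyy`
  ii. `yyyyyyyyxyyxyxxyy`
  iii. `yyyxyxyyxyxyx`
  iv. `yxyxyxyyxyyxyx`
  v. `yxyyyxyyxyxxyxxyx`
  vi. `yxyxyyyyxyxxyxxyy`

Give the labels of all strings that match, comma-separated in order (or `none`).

i → match
ii → match
iii → no match
iv → match
v → match
vi → match

i, ii, iv, v, vi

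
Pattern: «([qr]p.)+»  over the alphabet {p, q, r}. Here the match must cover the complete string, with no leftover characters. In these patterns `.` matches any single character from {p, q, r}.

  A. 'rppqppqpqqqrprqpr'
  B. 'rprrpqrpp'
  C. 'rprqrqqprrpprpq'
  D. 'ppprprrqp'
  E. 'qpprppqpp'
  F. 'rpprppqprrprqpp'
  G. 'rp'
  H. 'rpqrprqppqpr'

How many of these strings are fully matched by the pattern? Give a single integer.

A → no match
B → match
C → no match
D → no match
E → match
F → match
G → no match
H → match
Total matched: 4

4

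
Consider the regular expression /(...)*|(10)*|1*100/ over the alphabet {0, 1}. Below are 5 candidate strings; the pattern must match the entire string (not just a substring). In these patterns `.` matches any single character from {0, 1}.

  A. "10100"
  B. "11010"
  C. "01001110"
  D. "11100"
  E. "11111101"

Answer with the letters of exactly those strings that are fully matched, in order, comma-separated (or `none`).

A. "10100" → no match
B. "11010" → no match
C. "01001110" → no match
D. "11100" → match
E. "11111101" → no match

D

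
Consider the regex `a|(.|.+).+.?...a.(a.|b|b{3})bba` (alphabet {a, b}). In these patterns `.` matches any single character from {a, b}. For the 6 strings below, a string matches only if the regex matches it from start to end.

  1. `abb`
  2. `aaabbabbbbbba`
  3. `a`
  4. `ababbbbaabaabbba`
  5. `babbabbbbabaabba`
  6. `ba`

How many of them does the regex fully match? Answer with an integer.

1 → no match
2 → match
3 → match
4 → match
5 → match
6 → no match
Total matched: 4

4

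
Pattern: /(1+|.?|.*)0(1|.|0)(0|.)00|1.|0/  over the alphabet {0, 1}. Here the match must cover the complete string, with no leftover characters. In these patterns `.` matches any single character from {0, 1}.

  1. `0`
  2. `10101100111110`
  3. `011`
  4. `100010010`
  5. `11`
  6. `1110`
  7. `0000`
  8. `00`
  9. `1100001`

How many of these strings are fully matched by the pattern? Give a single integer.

2

1 → match
2 → no match
3 → no match
4 → no match
5 → match
6 → no match
7 → no match
8 → no match
9 → no match
Total matched: 2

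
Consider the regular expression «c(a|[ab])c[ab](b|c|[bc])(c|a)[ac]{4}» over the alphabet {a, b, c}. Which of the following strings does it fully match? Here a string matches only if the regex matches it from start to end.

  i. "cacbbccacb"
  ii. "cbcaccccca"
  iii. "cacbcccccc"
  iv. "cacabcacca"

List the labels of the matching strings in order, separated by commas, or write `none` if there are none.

i → no match
ii → match
iii → match
iv → match

ii, iii, iv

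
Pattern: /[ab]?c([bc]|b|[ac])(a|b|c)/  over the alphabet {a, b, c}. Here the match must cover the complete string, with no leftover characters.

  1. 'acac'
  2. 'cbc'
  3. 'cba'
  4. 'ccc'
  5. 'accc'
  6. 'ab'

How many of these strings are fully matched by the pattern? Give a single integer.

5

1. 'acac' → match
2. 'cbc' → match
3. 'cba' → match
4. 'ccc' → match
5. 'accc' → match
6. 'ab' → no match
Total matched: 5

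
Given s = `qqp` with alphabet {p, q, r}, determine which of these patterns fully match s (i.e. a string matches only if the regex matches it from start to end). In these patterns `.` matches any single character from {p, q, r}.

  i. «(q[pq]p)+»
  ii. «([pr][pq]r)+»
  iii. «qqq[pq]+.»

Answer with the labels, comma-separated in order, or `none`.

i

i → match
ii → no match — must end with `r`
iii → no match — must start with `qqq`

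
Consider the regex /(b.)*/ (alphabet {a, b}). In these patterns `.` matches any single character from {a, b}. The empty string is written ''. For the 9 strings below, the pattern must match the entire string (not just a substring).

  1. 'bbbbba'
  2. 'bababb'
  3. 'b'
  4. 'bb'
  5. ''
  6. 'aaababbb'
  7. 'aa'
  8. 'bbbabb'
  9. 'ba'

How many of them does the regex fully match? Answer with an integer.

1. 'bbbbba' → match
2. 'bababb' → match
3. 'b' → no match
4. 'bb' → match
5. '' → match
6. 'aaababbb' → no match
7. 'aa' → no match
8. 'bbbabb' → match
9. 'ba' → match
Total matched: 6

6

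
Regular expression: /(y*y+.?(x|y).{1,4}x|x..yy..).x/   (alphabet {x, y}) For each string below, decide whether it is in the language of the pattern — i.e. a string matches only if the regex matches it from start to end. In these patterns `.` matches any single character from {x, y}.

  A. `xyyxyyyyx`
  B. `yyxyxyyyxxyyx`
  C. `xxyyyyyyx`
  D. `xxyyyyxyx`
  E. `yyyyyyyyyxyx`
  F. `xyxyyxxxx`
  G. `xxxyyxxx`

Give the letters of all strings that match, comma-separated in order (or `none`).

C, D, E, F

A → no match
B → no match
C → match
D → match
E → match
F → match
G → no match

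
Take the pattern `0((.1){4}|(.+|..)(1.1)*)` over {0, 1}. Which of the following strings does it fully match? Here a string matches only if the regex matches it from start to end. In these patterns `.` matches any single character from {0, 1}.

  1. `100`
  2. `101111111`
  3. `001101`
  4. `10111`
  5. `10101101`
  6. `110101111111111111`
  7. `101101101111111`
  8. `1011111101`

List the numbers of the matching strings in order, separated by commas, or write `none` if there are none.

1 → no match — must start with `0`
2 → no match — must start with `0`
3 → match
4 → no match — must start with `0`
5 → no match — must start with `0`
6 → no match — must start with `0`
7 → no match — must start with `0`
8 → no match — must start with `0`

3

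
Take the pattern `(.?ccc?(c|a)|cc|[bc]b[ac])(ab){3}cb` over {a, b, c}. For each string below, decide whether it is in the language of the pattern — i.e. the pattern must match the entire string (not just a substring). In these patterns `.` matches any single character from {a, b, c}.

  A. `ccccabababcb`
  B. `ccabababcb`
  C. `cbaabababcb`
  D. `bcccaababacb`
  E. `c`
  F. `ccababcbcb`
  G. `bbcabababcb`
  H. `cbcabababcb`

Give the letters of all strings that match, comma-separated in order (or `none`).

A, B, C, G, H

A. `ccccabababcb` → match
B. `ccabababcb` → match
C. `cbaabababcb` → match
D. `bcccaababacb` → no match — must end with `abcb`
E. `c` → no match — must end with `abcb`
F. `ccababcbcb` → no match — must end with `abcb`
G. `bbcabababcb` → match
H. `cbcabababcb` → match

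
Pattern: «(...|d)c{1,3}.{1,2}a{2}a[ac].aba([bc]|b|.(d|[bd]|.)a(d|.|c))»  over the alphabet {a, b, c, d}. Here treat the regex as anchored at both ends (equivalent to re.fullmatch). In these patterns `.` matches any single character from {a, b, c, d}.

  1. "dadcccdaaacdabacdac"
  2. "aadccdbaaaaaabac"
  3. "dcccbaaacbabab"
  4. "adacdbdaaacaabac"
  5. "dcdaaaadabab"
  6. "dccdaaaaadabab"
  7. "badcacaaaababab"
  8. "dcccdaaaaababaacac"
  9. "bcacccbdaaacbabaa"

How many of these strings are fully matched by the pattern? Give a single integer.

7

1 → match
2 → match
3 → match
4 → no match
5. "dcdaaaadabab" → match
6 → match
7 → match
8 → match
9 → no match
Total matched: 7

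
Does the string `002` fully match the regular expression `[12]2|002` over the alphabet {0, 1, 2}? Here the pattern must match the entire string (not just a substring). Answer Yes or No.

Yes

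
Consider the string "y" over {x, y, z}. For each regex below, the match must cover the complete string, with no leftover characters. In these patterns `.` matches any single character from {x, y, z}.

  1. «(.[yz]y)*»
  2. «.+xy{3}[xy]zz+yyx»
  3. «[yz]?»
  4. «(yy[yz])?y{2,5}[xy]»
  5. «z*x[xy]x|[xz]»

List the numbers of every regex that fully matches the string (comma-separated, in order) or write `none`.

1 → no match
2 → no match — must end with "zyyx"
3 → match
4 → no match
5 → no match

3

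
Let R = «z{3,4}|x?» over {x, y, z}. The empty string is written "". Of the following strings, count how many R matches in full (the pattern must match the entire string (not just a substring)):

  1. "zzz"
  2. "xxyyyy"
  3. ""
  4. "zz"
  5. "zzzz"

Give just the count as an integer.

1 → match
2 → no match
3 → match
4 → no match
5 → match
Total matched: 3

3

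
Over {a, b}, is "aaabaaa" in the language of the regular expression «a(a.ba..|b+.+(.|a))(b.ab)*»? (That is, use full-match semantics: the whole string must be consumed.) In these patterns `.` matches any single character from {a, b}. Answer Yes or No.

Yes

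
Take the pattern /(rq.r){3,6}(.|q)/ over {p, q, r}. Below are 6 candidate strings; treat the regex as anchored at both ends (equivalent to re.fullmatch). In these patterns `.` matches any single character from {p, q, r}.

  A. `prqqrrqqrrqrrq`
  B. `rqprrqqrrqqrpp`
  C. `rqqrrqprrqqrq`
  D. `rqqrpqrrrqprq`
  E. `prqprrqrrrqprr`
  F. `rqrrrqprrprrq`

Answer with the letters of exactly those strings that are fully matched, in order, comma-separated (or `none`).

A → no match — must start with `rq`
B → no match
C → match
D → no match
E → no match — must start with `rq`
F → no match

C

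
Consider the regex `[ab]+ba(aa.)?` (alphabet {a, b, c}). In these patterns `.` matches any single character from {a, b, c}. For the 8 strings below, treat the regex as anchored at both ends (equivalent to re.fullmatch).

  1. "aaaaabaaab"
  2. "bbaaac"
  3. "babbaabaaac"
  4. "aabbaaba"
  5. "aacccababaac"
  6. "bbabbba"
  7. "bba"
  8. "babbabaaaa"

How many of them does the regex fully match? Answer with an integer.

1 → match
2 → match
3 → match
4 → match
5 → no match
6 → match
7 → match
8 → match
Total matched: 7

7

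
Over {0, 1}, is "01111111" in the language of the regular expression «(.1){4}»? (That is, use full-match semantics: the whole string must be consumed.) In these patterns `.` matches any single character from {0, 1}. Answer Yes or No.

Yes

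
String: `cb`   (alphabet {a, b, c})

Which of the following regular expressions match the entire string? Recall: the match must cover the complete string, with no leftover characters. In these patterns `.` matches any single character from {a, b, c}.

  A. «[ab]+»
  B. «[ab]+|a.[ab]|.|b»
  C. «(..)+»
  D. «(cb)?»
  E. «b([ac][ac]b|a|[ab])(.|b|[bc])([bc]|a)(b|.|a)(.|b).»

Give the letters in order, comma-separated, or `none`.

A → no match
B → no match
C → match
D → match
E → no match — must start with `b`

C, D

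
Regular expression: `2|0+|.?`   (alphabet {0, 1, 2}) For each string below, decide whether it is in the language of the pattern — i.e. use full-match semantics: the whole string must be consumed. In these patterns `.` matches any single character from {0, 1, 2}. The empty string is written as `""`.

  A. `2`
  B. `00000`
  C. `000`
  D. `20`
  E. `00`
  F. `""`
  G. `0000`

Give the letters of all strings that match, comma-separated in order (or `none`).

A. `2` → match
B. `00000` → match
C. `000` → match
D. `20` → no match
E. `00` → match
F. `""` → match
G. `0000` → match

A, B, C, E, F, G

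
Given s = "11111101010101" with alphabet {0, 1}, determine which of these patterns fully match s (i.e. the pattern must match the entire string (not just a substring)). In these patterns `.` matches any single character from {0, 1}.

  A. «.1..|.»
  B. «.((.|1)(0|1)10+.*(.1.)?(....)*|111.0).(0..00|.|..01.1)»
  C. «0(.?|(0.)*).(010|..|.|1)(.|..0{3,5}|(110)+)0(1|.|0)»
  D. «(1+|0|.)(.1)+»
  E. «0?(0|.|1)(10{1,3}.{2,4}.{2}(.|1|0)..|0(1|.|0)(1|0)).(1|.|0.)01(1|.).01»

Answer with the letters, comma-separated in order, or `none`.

D

A → no match
B → no match
C → no match — must start with "0"
D → match
E → no match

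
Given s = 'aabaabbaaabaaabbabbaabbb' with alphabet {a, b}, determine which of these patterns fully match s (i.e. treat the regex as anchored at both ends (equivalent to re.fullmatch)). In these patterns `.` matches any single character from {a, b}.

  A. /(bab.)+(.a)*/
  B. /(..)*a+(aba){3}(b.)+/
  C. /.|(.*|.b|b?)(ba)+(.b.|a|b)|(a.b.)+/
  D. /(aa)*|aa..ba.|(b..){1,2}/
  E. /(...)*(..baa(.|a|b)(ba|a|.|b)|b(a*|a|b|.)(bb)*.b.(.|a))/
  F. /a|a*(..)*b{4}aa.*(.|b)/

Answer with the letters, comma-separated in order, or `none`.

A → no match — must start with 'bab'
B → no match
C → match
D → no match
E → match
F → no match

C, E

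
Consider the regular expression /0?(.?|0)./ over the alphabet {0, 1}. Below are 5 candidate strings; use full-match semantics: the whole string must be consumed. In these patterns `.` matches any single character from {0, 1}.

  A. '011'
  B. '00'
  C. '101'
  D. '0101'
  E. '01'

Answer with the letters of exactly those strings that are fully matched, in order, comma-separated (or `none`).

A → match
B → match
C → no match
D → no match
E → match

A, B, E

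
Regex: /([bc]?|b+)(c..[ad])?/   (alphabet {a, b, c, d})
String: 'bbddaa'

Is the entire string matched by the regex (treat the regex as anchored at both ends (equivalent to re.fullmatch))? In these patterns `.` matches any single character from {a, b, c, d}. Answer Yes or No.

No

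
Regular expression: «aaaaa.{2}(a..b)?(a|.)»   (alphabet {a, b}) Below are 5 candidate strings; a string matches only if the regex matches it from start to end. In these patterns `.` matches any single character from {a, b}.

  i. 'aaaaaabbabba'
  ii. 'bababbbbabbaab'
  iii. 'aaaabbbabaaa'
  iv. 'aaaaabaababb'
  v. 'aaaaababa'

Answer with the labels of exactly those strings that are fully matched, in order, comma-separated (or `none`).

iv

i → no match
ii → no match — must start with 'aaaaa'
iii → no match — must start with 'aaaaa'
iv → match
v → no match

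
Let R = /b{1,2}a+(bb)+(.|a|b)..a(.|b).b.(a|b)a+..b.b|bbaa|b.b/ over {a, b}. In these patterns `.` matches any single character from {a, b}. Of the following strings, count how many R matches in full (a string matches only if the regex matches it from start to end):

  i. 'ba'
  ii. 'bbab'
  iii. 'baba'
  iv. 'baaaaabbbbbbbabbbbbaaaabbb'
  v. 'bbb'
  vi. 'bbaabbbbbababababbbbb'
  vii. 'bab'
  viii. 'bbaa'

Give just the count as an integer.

5

i → no match
ii → no match
iii → no match
iv → match
v → match
vi → match
vii → match
viii → match
Total matched: 5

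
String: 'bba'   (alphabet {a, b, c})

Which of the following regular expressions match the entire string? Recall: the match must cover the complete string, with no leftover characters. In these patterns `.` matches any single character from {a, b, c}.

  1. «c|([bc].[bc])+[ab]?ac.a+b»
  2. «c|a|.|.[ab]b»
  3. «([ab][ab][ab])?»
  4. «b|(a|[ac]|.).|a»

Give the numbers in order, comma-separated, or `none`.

1 → no match
2 → no match
3 → match
4 → no match

3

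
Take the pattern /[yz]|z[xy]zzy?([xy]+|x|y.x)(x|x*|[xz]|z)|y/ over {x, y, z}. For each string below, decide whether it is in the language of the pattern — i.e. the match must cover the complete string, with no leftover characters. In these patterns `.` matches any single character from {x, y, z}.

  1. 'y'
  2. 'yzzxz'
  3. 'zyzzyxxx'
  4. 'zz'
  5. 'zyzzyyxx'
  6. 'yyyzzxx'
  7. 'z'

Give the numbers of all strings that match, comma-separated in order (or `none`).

1, 3, 5, 7

1 → match
2 → no match
3 → match
4 → no match
5 → match
6 → no match
7 → match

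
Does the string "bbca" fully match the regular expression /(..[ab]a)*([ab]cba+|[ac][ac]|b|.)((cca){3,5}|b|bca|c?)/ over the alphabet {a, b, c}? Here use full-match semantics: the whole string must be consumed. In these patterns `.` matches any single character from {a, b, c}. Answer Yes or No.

Yes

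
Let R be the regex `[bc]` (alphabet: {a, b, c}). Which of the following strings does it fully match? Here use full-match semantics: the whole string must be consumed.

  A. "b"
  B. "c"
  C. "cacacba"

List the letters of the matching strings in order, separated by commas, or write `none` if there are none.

A. "b" → match
B. "c" → match
C. "cacacba" → no match

A, B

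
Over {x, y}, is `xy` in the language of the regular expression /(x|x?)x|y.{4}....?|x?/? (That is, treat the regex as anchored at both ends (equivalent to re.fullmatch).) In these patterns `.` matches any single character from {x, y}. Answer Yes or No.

No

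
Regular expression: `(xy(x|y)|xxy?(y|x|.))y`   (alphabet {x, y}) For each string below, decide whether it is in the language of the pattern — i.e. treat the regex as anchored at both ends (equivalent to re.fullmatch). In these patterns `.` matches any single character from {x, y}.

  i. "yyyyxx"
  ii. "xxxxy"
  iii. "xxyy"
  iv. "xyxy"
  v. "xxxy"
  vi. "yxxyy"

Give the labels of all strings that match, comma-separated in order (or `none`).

i → no match — must end with "y"
ii → no match
iii → match
iv → match
v → match
vi → no match

iii, iv, v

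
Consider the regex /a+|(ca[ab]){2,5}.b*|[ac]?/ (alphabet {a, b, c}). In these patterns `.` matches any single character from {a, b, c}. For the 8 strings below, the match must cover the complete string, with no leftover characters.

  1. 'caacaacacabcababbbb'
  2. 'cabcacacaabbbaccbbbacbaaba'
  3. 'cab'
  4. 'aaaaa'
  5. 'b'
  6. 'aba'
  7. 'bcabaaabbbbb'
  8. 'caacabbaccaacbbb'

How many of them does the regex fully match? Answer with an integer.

1 → no match
2 → no match
3. 'cab' → no match
4. 'aaaaa' → match
5. 'b' → no match
6. 'aba' → no match
7. 'bcabaaabbbbb' → no match
8 → no match
Total matched: 1

1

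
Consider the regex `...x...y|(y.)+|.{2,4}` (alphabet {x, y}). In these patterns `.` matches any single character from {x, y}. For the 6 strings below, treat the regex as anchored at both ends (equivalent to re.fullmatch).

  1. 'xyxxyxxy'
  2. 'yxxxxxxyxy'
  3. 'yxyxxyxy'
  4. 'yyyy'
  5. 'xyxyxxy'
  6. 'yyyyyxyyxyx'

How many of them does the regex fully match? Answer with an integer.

1 → match
2 → no match
3 → match
4 → match
5 → no match
6 → no match
Total matched: 3

3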